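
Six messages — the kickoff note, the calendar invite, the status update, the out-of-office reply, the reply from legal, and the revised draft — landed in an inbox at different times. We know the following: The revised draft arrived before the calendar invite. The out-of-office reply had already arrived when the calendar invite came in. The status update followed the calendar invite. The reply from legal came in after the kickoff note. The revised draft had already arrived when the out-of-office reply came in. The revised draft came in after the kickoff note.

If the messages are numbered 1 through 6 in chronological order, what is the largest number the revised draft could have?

3

The revised draft must come before the calendar invite, the out-of-office reply, and the status update — 3 messages forced after it.
Everything else can be placed before the revised draft in some valid order, so the revised draft can sit as late as position 6 − 3 = 3.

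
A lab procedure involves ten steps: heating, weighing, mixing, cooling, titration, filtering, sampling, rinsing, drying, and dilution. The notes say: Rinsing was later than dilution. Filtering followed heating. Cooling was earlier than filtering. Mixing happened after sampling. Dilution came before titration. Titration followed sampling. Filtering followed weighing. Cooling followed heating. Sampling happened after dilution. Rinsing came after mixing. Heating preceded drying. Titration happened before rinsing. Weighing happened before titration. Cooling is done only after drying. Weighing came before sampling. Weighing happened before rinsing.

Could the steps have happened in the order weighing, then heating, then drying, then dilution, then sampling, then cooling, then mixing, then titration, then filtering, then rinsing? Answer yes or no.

yes

Check each stated constraint against the proposed order — e.g. weighing is ahead of filtering; weighing is ahead of rinsing. Every pair is in the required order; nothing is violated.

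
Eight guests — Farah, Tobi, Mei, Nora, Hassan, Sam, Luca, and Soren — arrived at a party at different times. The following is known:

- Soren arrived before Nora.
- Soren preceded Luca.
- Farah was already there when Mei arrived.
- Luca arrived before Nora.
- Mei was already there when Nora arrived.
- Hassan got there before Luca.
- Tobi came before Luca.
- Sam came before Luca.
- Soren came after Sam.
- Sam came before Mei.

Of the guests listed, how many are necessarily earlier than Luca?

4

Directly stated before Luca: Hassan, Sam, Soren, and Tobi.
No chain forces Mei (or any of the others) ahead of Luca.
That's Hassan, Sam, Soren, and Tobi — 4 in all.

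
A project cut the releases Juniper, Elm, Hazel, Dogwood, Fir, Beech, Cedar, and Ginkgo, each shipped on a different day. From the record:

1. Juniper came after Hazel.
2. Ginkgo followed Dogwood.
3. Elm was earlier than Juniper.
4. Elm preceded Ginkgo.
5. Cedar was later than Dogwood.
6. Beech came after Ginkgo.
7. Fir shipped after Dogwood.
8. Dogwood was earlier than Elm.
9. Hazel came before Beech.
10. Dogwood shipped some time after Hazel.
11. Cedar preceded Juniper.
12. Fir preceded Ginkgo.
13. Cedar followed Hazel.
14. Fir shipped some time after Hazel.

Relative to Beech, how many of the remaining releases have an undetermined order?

Forced before Beech: Dogwood, Elm, Fir, Ginkgo, and Hazel.
That leaves Cedar and Juniper with no forced order relative to Beech — 2.

2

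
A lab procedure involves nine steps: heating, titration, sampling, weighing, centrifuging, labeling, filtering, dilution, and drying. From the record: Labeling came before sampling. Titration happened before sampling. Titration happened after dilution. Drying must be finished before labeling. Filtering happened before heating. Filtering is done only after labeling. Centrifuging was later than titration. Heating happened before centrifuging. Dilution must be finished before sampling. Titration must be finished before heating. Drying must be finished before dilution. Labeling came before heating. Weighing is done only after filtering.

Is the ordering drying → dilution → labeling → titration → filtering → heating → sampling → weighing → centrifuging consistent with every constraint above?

Check each stated constraint against the proposed order — e.g. dilution is ahead of sampling; titration is ahead of centrifuging. Every pair is in the required order; nothing is violated.

yes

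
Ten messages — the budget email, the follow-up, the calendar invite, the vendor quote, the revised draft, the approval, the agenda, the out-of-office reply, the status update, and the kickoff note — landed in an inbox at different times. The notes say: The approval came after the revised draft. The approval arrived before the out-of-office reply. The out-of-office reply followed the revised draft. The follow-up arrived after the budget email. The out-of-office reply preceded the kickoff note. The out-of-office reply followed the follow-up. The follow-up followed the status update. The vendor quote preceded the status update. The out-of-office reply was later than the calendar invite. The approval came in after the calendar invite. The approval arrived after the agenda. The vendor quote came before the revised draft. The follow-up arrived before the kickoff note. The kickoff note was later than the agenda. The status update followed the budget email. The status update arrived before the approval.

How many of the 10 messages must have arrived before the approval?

6

Directly stated before the approval: the agenda, the calendar invite, the revised draft, and the status update.
The budget email reaches the approval via the budget email → the status update → the approval.
The vendor quote reaches the approval via the vendor quote → the status update → the approval.
No chain forces the kickoff note (or any of the others) ahead of the approval.
That's the agenda, the budget email, the calendar invite, the revised draft, the status update, and the vendor quote — 6 in all.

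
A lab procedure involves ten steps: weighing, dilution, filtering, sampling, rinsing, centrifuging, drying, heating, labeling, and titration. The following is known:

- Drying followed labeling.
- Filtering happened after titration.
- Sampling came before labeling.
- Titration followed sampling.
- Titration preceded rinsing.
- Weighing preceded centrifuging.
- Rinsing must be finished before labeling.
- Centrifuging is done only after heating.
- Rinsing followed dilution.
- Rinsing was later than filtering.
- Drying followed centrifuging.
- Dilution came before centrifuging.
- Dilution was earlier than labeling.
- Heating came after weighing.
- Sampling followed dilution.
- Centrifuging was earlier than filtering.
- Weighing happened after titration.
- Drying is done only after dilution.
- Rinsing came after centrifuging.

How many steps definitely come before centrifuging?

5

Directly stated before centrifuging: dilution, heating, and weighing.
Sampling reaches centrifuging via sampling → titration → weighing → centrifuging.
Titration reaches centrifuging via titration → weighing → centrifuging.
No chain forces drying (or any of the others) ahead of centrifuging.
That's dilution, heating, sampling, titration, and weighing — 5 in all.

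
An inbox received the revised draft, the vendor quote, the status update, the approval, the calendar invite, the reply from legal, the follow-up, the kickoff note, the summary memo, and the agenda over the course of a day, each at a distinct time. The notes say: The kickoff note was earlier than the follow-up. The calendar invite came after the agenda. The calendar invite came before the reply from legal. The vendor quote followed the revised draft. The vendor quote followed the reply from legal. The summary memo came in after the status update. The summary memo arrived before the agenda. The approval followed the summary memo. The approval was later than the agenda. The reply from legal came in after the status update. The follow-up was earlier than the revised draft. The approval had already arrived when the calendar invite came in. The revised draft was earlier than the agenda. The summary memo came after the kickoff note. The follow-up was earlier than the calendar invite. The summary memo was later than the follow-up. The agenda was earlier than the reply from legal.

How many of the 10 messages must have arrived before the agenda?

5

Directly stated before the agenda: the revised draft and the summary memo.
The follow-up reaches the agenda via the follow-up → the revised draft → the agenda.
The kickoff note reaches the agenda via the kickoff note → the summary memo → the agenda.
The status update reaches the agenda via the status update → the summary memo → the agenda.
No chain forces the vendor quote (or any of the others) ahead of the agenda.
That's the follow-up, the kickoff note, the revised draft, the status update, and the summary memo — 5 in all.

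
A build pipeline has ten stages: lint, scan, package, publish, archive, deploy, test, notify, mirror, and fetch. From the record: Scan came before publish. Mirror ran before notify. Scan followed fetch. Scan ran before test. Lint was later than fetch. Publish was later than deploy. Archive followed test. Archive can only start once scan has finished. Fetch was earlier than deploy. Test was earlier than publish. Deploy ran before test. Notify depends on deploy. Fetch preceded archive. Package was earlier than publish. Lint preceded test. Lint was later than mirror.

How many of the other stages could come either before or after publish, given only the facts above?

2

Forced before publish: deploy, fetch, lint, mirror, package, scan, and test.
That leaves archive and notify with no forced order relative to publish — 2.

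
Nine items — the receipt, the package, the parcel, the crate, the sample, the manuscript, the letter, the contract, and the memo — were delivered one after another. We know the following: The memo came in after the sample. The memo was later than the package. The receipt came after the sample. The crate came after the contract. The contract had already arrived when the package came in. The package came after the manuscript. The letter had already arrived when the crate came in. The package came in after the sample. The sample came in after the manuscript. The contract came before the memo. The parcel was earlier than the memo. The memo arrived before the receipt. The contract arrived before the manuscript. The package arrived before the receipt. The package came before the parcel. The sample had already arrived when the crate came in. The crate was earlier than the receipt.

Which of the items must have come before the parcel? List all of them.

the contract, the manuscript, the package, the sample

Directly stated before the parcel: the package.
The contract reaches the parcel via the contract → the package → the parcel.
The manuscript reaches the parcel via the manuscript → the package → the parcel.
The sample reaches the parcel via the sample → the package → the parcel.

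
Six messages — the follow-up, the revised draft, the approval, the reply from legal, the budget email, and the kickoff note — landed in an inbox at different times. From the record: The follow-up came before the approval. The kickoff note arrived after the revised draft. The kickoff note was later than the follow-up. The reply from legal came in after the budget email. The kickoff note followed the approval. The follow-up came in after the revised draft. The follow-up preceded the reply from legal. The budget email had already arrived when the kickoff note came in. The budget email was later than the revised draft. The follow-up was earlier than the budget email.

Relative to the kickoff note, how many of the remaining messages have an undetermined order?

Forced before the kickoff note: the approval, the budget email, the follow-up, and the revised draft.
That leaves the reply from legal with no forced order relative to the kickoff note — 1.

1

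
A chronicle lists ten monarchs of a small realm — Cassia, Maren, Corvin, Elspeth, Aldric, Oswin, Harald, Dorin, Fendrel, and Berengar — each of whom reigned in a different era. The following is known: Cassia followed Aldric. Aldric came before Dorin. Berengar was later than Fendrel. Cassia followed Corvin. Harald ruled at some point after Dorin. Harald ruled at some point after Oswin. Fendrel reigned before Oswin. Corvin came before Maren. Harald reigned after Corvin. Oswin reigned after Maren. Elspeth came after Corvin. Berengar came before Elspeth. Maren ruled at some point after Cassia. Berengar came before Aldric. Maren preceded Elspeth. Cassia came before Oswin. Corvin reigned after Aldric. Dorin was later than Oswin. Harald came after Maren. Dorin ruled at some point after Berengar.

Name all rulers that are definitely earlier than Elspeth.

Directly stated before Elspeth: Berengar, Corvin, and Maren.
Aldric reaches Elspeth via Aldric → Corvin → Elspeth.
Cassia reaches Elspeth via Cassia → Maren → Elspeth.
Fendrel reaches Elspeth via Fendrel → Berengar → Elspeth.
No chain forces Oswin (or any of the others) ahead of Elspeth.

Aldric, Berengar, Cassia, Corvin, Fendrel, Maren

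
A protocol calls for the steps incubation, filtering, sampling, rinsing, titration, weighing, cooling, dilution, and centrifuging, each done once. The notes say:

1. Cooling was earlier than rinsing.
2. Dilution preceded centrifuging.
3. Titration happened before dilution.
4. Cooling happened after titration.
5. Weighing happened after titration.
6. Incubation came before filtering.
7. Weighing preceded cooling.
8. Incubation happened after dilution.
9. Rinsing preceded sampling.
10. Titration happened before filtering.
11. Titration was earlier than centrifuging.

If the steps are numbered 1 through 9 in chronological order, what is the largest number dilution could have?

Dilution must come before centrifuging, filtering, and incubation — 3 steps forced after it.
Everything else can be placed before dilution in some valid order, so dilution can sit as late as position 9 − 3 = 6.

6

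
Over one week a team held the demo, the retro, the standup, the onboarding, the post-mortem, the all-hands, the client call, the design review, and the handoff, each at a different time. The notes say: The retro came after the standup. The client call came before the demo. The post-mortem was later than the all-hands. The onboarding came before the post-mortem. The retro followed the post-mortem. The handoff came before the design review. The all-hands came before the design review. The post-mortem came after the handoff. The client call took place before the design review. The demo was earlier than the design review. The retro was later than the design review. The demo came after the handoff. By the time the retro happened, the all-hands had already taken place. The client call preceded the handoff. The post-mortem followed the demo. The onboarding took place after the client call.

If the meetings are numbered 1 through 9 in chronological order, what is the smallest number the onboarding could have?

2

The client call must come before the onboarding — 1 forced predecessor.
Nothing else is forced ahead of the onboarding, so its earliest slot is position 1 + 1 = 2.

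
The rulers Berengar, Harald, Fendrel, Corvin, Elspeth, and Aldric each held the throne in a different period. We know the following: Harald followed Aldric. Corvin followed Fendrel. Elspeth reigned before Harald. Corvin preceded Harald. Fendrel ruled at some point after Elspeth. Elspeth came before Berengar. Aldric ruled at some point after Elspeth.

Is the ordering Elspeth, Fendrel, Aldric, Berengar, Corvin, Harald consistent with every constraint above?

yes

Check each stated constraint against the proposed order — e.g. Fendrel is ahead of Corvin; Elspeth is ahead of Harald. Every pair is in the required order; nothing is violated.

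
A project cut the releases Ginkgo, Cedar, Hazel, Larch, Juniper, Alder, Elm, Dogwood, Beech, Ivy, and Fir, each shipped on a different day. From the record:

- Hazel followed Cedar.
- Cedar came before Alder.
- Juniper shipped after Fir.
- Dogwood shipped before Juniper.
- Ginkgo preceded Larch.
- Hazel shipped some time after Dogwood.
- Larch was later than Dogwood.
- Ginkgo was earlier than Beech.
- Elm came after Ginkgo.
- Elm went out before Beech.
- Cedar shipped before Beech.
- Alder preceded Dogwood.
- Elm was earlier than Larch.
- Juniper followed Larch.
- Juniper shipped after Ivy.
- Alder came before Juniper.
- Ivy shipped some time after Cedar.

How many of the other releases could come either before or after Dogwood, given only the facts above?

Forced before Dogwood: Alder and Cedar; forced after Dogwood: Hazel, Juniper, and Larch.
That leaves Beech, Elm, Fir, Ginkgo, and Ivy with no forced order relative to Dogwood — 5.

5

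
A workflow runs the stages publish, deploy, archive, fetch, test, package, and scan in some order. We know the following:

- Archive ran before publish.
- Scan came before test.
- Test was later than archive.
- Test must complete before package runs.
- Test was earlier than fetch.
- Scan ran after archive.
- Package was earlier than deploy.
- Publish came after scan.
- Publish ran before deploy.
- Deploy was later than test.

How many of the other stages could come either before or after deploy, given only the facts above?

Forced before deploy: archive, package, publish, scan, and test.
That leaves fetch with no forced order relative to deploy — 1.

1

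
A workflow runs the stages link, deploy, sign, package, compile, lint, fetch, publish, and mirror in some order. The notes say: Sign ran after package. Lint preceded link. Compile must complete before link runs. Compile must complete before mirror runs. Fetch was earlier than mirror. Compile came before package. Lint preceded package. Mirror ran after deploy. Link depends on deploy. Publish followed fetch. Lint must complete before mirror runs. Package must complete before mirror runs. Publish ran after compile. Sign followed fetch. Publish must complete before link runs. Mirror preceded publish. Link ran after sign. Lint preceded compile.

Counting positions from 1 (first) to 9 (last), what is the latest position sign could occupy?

8

Sign must come before link — 1 stage forced after it.
Everything else can be placed before sign in some valid order, so sign can sit as late as position 9 − 1 = 8.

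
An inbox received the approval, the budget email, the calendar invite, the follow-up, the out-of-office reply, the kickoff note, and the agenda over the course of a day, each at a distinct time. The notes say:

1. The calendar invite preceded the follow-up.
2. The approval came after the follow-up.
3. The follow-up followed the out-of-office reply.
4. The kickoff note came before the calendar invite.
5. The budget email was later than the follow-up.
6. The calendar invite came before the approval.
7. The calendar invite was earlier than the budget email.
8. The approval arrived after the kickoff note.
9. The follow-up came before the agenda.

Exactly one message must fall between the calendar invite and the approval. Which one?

the follow-up

Tracing the constraints gives the calendar invite → the follow-up → the approval, so the follow-up sits after the calendar invite and before the approval.
No other message is forced both after the calendar invite and before the approval.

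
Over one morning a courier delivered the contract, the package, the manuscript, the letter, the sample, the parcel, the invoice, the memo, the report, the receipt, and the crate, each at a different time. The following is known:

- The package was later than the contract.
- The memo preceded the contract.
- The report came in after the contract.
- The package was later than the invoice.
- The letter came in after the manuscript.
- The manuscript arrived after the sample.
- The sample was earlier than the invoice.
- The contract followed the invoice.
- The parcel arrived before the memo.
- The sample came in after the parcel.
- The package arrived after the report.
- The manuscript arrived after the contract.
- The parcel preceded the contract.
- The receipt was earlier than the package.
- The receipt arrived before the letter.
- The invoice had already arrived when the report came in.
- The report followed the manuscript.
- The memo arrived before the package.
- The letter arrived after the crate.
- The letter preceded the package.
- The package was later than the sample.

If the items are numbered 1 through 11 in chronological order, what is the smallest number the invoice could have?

3

The parcel and the sample must both come before the invoice — 2 forced predecessors.
Nothing else is forced ahead of the invoice, so its earliest slot is position 2 + 1 = 3.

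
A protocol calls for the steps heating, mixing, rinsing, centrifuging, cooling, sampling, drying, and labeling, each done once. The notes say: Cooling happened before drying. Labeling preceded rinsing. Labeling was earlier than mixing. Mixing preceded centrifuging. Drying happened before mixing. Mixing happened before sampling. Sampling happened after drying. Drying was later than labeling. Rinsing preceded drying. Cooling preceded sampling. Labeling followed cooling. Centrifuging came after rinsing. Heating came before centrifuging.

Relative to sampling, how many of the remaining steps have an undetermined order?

2

Forced before sampling: cooling, drying, labeling, mixing, and rinsing.
That leaves centrifuging and heating with no forced order relative to sampling — 2.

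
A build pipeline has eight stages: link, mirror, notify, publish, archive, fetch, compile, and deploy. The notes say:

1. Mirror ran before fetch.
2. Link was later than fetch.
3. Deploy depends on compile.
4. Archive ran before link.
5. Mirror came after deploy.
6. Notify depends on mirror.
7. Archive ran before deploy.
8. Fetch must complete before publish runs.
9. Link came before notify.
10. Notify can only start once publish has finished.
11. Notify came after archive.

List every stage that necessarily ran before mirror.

Directly stated before mirror: deploy.
Archive reaches mirror via archive → deploy → mirror.
Compile reaches mirror via compile → deploy → mirror.
No chain forces publish (or any of the others) ahead of mirror.

archive, compile, deploy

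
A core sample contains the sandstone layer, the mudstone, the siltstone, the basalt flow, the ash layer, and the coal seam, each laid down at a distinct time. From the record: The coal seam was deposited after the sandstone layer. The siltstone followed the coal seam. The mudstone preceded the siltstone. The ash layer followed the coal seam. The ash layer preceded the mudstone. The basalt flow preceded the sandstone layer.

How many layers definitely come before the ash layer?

3

Directly stated before the ash layer: the coal seam.
The basalt flow reaches the ash layer via the basalt flow → the sandstone layer → the coal seam → the ash layer.
The sandstone layer reaches the ash layer via the sandstone layer → the coal seam → the ash layer.
No chain forces the mudstone (or any of the others) ahead of the ash layer.
That's the basalt flow, the coal seam, and the sandstone layer — 3 in all.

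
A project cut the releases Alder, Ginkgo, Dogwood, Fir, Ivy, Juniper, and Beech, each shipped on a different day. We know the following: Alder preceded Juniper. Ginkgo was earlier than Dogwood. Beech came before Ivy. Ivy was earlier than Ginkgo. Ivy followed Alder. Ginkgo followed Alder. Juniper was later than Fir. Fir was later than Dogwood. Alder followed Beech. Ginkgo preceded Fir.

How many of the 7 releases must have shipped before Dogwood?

4

Directly stated before Dogwood: Ginkgo.
Alder reaches Dogwood via Alder → Ginkgo → Dogwood.
Beech reaches Dogwood via Beech → Ivy → Ginkgo → Dogwood.
Ivy reaches Dogwood via Ivy → Ginkgo → Dogwood.
That's Alder, Beech, Ginkgo, and Ivy — 4 in all.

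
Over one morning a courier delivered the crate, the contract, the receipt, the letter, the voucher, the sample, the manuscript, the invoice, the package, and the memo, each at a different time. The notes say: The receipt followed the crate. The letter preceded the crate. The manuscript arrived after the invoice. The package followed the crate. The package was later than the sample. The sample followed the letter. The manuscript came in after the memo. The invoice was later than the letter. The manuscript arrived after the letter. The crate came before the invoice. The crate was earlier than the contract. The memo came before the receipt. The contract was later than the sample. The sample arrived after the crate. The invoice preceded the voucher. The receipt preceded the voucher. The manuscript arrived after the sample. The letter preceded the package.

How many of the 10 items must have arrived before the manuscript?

5

Directly stated before the manuscript: the invoice, the letter, the memo, and the sample.
The crate reaches the manuscript via the crate → the invoice → the manuscript.
No chain forces the package (or any of the others) ahead of the manuscript.
That's the crate, the invoice, the letter, the memo, and the sample — 5 in all.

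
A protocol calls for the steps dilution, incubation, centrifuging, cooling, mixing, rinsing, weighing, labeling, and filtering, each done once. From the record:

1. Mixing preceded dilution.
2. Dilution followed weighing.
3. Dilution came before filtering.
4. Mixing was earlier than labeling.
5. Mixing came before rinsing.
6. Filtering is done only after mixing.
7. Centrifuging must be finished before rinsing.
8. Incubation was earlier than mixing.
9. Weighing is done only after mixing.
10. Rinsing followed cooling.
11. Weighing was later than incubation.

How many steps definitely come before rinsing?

Directly stated before rinsing: centrifuging, cooling, and mixing.
Incubation reaches rinsing via incubation → mixing → rinsing.
No chain forces dilution (or any of the others) ahead of rinsing.
That's centrifuging, cooling, incubation, and mixing — 4 in all.

4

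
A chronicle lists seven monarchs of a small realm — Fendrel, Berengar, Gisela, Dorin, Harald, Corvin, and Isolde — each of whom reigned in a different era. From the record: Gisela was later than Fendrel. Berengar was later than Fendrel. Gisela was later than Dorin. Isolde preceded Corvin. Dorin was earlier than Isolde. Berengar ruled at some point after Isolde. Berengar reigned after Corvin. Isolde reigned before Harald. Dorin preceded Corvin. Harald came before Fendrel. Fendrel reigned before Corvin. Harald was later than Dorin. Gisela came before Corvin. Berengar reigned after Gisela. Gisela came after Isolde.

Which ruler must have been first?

Dorin

Dorin has a chain of constraints placing them before every other ruler, so Dorin must be first.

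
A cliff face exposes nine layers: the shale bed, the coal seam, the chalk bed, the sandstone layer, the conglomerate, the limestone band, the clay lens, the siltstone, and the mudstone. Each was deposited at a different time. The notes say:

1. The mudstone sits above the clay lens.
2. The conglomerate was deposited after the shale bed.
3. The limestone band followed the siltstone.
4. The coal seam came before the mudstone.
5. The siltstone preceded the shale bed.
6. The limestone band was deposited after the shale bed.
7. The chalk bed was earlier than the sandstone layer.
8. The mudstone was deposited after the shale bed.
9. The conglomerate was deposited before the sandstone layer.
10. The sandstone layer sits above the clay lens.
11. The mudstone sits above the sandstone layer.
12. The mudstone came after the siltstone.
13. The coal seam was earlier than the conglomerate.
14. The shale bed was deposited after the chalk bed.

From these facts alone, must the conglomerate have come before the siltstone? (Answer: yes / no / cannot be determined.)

Tracing the constraints gives the siltstone → the shale bed → the conglomerate, so the siltstone must come before the conglomerate.
That means the conglomerate cannot be before the siltstone.

no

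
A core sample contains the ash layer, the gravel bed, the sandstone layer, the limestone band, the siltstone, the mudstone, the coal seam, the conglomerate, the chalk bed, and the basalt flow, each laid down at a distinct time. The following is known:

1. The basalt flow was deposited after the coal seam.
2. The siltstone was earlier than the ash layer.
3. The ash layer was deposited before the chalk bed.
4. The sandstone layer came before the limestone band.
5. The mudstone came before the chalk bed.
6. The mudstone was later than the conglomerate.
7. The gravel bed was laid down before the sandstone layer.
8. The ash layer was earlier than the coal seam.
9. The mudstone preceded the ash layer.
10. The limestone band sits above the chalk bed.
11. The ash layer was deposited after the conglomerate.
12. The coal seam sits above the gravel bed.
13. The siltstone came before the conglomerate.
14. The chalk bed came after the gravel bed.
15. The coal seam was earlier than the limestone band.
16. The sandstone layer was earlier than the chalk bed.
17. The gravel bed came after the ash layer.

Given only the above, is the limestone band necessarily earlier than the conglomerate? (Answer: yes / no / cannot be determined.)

Tracing the constraints gives the conglomerate → the ash layer → the chalk bed → the limestone band, so the conglomerate must come before the limestone band.
That means the limestone band cannot be before the conglomerate.

no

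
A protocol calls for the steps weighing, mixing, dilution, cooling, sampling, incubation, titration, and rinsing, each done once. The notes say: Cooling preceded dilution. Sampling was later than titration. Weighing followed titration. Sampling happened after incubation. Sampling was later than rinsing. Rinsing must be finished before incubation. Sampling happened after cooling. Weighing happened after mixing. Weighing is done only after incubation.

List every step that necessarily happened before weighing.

Directly stated before weighing: incubation, mixing, and titration.
Rinsing reaches weighing via rinsing → incubation → weighing.

incubation, mixing, rinsing, titration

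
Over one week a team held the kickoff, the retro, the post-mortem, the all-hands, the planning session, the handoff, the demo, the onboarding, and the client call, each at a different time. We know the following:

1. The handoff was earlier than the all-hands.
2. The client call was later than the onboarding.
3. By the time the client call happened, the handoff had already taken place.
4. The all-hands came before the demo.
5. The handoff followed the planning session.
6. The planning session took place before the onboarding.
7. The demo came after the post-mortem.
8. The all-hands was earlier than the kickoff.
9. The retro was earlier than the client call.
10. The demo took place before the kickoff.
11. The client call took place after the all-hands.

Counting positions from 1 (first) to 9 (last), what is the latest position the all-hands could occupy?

The all-hands must come before the client call, the demo, and the kickoff — 3 meetings forced after it.
Everything else can be placed before the all-hands in some valid order, so the all-hands can sit as late as position 9 − 3 = 6.

6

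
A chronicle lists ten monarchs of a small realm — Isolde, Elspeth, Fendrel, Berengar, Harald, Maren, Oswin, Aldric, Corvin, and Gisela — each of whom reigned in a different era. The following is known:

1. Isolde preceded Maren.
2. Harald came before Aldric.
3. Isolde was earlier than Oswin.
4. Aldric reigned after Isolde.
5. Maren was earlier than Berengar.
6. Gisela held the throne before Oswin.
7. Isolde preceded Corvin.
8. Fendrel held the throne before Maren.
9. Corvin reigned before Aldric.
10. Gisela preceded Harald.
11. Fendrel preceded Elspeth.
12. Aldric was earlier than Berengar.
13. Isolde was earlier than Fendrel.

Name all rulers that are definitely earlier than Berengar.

Aldric, Corvin, Fendrel, Gisela, Harald, Isolde, Maren

Directly stated before Berengar: Aldric and Maren.
Corvin reaches Berengar via Corvin → Aldric → Berengar.
Fendrel reaches Berengar via Fendrel → Maren → Berengar.
Gisela reaches Berengar via Gisela → Harald → Aldric → Berengar.
Likewise Harald and Isolde each reach Berengar by chaining the stated constraints.
No chain forces Elspeth (or any of the others) ahead of Berengar.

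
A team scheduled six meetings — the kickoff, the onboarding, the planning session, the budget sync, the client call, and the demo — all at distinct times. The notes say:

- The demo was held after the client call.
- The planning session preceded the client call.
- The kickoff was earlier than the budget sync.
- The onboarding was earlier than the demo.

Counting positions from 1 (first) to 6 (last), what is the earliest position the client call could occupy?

The planning session must come before the client call — 1 forced predecessor.
Nothing else is forced ahead of the client call, so its earliest slot is position 1 + 1 = 2.

2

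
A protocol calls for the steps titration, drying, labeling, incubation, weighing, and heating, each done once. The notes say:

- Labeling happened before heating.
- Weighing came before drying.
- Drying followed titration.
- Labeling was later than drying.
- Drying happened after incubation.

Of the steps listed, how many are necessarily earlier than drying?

3

Directly stated before drying: incubation, titration, and weighing.
That's incubation, titration, and weighing — 3 in all.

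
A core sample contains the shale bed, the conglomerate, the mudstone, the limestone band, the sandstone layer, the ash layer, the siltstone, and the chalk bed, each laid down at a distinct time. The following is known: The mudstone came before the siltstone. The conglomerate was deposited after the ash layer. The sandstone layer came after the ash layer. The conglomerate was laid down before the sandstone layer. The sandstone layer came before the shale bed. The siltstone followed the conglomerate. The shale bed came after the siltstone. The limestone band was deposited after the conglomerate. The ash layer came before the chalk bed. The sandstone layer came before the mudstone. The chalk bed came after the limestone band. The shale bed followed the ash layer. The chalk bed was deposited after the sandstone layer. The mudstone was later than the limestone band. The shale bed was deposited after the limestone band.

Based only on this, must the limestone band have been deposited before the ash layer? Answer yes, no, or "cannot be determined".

no

Tracing the constraints gives the ash layer → the conglomerate → the limestone band, so the ash layer must come before the limestone band.
That means the limestone band cannot be before the ash layer.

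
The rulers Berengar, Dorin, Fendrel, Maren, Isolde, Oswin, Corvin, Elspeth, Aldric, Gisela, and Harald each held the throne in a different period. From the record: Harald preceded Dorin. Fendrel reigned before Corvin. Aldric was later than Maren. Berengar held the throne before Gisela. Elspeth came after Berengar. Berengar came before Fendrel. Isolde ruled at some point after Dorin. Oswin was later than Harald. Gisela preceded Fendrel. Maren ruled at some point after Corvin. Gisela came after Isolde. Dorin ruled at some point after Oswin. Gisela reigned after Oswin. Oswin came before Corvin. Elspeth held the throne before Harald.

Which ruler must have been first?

Berengar

Berengar has a chain of constraints placing them before every other ruler, so Berengar must be first.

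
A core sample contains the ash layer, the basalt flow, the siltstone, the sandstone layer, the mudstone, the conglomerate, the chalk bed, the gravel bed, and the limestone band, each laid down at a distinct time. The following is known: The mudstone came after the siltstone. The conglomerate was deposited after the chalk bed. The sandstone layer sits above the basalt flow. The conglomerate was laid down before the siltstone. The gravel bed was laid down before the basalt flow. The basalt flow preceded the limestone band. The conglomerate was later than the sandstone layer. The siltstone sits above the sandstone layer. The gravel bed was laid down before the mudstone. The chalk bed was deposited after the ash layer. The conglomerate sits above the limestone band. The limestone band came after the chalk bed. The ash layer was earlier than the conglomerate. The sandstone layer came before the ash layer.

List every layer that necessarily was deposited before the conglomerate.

the ash layer, the basalt flow, the chalk bed, the gravel bed, the limestone band, the sandstone layer

Directly stated before the conglomerate: the ash layer, the chalk bed, the limestone band, and the sandstone layer.
The basalt flow reaches the conglomerate via the basalt flow → the limestone band → the conglomerate.
The gravel bed reaches the conglomerate via the gravel bed → the basalt flow → the limestone band → the conglomerate.
No chain forces the mudstone (or any of the others) ahead of the conglomerate.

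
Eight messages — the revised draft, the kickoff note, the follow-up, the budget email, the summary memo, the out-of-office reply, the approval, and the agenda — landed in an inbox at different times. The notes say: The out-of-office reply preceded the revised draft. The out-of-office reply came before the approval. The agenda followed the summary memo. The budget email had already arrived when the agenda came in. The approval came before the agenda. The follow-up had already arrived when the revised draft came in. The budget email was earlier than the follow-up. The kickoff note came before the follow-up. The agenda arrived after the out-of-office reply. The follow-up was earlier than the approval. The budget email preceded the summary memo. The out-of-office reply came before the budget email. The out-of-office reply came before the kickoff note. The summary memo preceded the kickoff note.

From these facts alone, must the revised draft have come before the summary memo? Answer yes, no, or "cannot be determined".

no

Tracing the constraints gives the summary memo → the kickoff note → the follow-up → the revised draft, so the summary memo must come before the revised draft.
That means the revised draft cannot be before the summary memo.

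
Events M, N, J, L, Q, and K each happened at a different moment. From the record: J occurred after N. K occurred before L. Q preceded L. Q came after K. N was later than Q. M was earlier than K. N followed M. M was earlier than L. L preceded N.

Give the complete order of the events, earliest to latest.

M, K, Q, L, N, J

The constraints fix every adjacent pair, so only one ordering works:
M → K → Q → L → N → J.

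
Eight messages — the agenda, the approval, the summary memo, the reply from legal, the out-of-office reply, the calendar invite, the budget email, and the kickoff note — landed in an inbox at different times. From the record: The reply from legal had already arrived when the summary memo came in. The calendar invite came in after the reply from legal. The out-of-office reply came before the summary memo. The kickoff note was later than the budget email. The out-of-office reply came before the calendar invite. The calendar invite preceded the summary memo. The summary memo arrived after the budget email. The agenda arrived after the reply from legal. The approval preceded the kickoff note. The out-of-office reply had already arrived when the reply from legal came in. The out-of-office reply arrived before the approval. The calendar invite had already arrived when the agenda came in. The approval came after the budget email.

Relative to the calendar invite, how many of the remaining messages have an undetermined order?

Forced before the calendar invite: the out-of-office reply and the reply from legal; forced after the calendar invite: the agenda and the summary memo.
That leaves the approval, the budget email, and the kickoff note with no forced order relative to the calendar invite — 3.

3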